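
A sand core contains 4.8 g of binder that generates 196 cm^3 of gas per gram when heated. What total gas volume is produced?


Formula: V_gas = W_binder * gas_evolution_rate
V = 4.8 g * 196 cm^3/g = 940.8000 cm^3

Final answer: 940.8000 cm^3


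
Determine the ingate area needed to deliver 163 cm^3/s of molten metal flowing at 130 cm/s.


Formula: A_ingate = Q / v  (continuity equation)
A = 163 cm^3/s / 130 cm/s = 1.2538 cm^2


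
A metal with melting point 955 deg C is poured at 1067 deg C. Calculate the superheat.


Formula: Superheat = T_pour - T_melt
Superheat = 1067 - 955 = 112 deg C

Final answer: 112 deg C


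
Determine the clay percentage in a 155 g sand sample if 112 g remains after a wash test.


Formula: Clay% = (W_total - W_washed) / W_total * 100
Clay mass = 155 - 112 = 43 g
Clay% = 43 / 155 * 100 = 27.7419%

27.7419%


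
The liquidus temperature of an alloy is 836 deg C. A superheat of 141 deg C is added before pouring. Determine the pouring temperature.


Formula: T_pour = T_melt + Superheat
T_pour = 836 + 141 = 977 deg C


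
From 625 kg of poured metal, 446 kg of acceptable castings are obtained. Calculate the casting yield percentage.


Formula: Casting Yield = (W_good / W_total) * 100
Yield = (446 kg / 625 kg) * 100 = 71.3600%

Final answer: 71.3600%


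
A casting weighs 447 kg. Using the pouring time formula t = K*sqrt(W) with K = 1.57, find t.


Formula: t = K * sqrt(W)
sqrt(W) = sqrt(447) = 21.14237
t = 1.57 * 21.14237 = 33.1935 s

Answer: 33.1935 s


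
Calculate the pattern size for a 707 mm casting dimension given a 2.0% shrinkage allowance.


Formula: L_pattern = L_casting * (1 + shrinkage_rate/100)
Shrinkage factor = 1 + 2.0/100 = 1.02
L_pattern = 707 mm * 1.02 = 721.1400 mm

Final answer: 721.1400 mm


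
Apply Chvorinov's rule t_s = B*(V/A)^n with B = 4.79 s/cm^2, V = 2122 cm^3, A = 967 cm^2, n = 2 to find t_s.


Formula: t_s = B * (V/A)^n  (Chvorinov's rule, n=2)
Modulus M = V/A = 2122/967 = 2.194416 cm
M^2 = 2.194416^2 = 4.815462 cm^2
t_s = 4.79 * 4.815462 = 23.0661 s


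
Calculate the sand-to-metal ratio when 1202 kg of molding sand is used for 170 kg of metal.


Formula: Sand-to-Metal Ratio = W_sand / W_metal
Ratio = 1202 kg / 170 kg = 7.0706

Final answer: 7.0706


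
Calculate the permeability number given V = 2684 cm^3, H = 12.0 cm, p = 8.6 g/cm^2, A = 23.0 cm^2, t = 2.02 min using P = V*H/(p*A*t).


Formula: Permeability Number P = (V * H) / (p * A * t)
Numerator: V * H = 2684 * 12.0 = 32208.0
Denominator: p * A * t = 8.6 * 23.0 * 2.02 = 399.556
P = 32208.0 / 399.556 = 80.6095

Final answer: 80.6095


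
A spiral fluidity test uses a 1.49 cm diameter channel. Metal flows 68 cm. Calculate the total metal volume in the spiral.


Formula: V = pi * (d/2)^2 * L  (cylinder volume)
Radius = 1.49/2 = 0.745 cm
V = pi * 0.745^2 * 68 = 118.5690 cm^3

Answer: 118.5690 cm^3


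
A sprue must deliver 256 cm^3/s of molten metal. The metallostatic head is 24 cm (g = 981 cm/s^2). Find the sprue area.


Formula: v = sqrt(2*g*h), A = Q/v
Velocity: v = sqrt(2 * 981 * 24) = sqrt(47088) = 216.9977 cm/s
Sprue area: A = Q / v = 256 / 216.9977 = 1.1797 cm^2


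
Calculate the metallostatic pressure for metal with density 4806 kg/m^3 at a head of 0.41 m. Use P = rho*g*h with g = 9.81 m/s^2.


Formula: P = rho * g * h
rho * g = 4806 * 9.81 = 47146.86 N/m^3
P = 47146.86 * 0.41 = 19330.2126 Pa

Final answer: 19330.2126 Pa


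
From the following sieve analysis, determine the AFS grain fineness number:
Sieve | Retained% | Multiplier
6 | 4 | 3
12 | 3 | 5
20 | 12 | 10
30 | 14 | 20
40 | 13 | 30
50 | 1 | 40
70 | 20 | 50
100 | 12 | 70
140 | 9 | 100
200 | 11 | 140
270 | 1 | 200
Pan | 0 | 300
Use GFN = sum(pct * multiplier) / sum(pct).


Formula: GFN = sum(pct * multiplier) / sum(pct)
sum(pct * multiplier) = 5337
sum(pct) = 100
GFN = 5337 / 100 = 53.37

Answer: 53.37


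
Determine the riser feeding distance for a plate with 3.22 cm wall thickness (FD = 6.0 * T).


Formula: FD = 6.0 * T  (riser feeding-distance rule)
FD = 6.0 * 3.22 cm = 19.3200 cm

Final answer: 19.3200 cm


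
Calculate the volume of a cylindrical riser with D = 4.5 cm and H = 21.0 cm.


Formula: V = pi * (D/2)^2 * H  (cylinder volume)
Radius = D/2 = 4.5/2 = 2.25 cm
V = pi * 2.25^2 * 21.0 = 333.9906 cm^3

Final answer: 333.9906 cm^3


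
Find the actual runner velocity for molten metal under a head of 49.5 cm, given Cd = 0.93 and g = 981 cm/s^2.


Formula: v = Cd * sqrt(2 * g * h)  (Torricelli with discharge coefficient)
2*g*h = 2 * 981 * 49.5 = 97119.0 cm^2/s^2
sqrt(97119.0) = 311.63921 cm/s
v = 0.93 * 311.63921 = 289.8245 cm/s

289.8245 cm/s


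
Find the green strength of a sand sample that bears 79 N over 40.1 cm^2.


Formula: Compressive Strength = Force / Area
Strength = 79 N / 40.1 cm^2 = 1.9701 N/cm^2

1.9701 N/cm^2


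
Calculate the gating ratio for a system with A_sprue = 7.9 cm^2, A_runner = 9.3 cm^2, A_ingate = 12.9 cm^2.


Sprue:Runner:Ingate = 1 : 9.3/7.9 : 12.9/7.9 = 1:1.18:1.63

1:1.18:1.63


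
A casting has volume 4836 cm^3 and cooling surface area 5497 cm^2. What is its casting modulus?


Formula: Casting Modulus M = V / A
M = 4836 cm^3 / 5497 cm^2 = 0.8798 cm


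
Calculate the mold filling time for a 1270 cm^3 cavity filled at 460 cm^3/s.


Formula: t_fill = V_mold / Q_flow
t = 1270 cm^3 / 460 cm^3/s = 2.7609 s

Answer: 2.7609 s


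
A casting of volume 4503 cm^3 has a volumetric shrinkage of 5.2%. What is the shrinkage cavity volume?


Formula: V_shrink = V_casting * shrinkage_pct / 100
V_shrink = 4503 cm^3 * 5.2 / 100 = 234.1560 cm^3

Answer: 234.1560 cm^3


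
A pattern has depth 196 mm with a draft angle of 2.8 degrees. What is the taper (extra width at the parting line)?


Formula: taper = depth * tan(draft_angle)
tan(2.8 deg) = 0.0489082
taper = 196 mm * 0.0489082 = 9.5860 mm


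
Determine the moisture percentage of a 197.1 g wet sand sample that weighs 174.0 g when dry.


Formula: MC = (W_wet - W_dry) / W_wet * 100
Water mass = 197.1 - 174.0 = 23.1 g
MC = 23.1 / 197.1 * 100 = 11.7199%

Answer: 11.7199%


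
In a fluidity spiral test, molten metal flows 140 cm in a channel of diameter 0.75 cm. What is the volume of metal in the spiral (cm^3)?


Formula: V = pi * (d/2)^2 * L  (cylinder volume)
Radius = 0.75/2 = 0.375 cm
V = pi * 0.375^2 * 140 = 61.8501 cm^3

Final answer: 61.8501 cm^3


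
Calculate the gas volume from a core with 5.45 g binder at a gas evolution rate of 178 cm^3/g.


Formula: V_gas = W_binder * gas_evolution_rate
V = 5.45 g * 178 cm^3/g = 970.1000 cm^3

Final answer: 970.1000 cm^3


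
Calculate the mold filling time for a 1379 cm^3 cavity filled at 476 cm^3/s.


Formula: t_fill = V_mold / Q_flow
t = 1379 cm^3 / 476 cm^3/s = 2.8971 s

Answer: 2.8971 s


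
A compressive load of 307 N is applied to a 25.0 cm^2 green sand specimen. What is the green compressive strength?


Formula: Compressive Strength = Force / Area
Strength = 307 N / 25.0 cm^2 = 12.2800 N/cm^2

Answer: 12.2800 N/cm^2


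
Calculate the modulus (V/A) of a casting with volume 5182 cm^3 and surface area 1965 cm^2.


Formula: Casting Modulus M = V / A
M = 5182 cm^3 / 1965 cm^2 = 2.6372 cm

2.6372 cm


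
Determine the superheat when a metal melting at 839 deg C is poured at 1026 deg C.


Formula: Superheat = T_pour - T_melt
Superheat = 1026 - 839 = 187 deg C

Answer: 187 deg C


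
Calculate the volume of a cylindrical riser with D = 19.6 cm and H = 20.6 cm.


Formula: V = pi * (D/2)^2 * H  (cylinder volume)
Radius = D/2 = 19.6/2 = 9.8 cm
V = pi * 9.8^2 * 20.6 = 6215.4023 cm^3

Answer: 6215.4023 cm^3


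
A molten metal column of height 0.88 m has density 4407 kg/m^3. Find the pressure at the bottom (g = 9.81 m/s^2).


Formula: P = rho * g * h
rho * g = 4407 * 9.81 = 43232.67 N/m^3
P = 43232.67 * 0.88 = 38044.7496 Pa

Final answer: 38044.7496 Pa


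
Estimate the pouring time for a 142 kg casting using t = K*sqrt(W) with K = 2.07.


Formula: t = K * sqrt(W)
sqrt(W) = sqrt(142) = 11.91638
t = 2.07 * 11.91638 = 24.6669 s

Answer: 24.6669 s


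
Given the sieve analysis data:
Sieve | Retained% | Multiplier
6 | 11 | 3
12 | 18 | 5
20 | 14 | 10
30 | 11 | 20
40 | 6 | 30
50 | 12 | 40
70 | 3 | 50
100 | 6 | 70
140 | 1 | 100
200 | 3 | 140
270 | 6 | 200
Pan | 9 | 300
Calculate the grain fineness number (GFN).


Formula: GFN = sum(pct * multiplier) / sum(pct)
sum(pct * multiplier) = 6133
sum(pct) = 100
GFN = 6133 / 100 = 61.33

61.33


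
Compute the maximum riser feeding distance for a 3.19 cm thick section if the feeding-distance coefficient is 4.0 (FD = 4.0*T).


Formula: FD = 4.0 * T  (riser feeding-distance rule)
FD = 4.0 * 3.19 cm = 12.7600 cm

12.7600 cm


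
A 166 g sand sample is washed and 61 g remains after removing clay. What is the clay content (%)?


Formula: Clay% = (W_total - W_washed) / W_total * 100
Clay mass = 166 - 61 = 105 g
Clay% = 105 / 166 * 100 = 63.2530%

Final answer: 63.2530%


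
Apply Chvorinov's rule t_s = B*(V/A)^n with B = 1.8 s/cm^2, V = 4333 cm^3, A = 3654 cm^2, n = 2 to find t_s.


Formula: t_s = B * (V/A)^n  (Chvorinov's rule, n=2)
Modulus M = V/A = 4333/3654 = 1.185824 cm
M^2 = 1.185824^2 = 1.406179 cm^2
t_s = 1.8 * 1.406179 = 2.5311 s

2.5311 s


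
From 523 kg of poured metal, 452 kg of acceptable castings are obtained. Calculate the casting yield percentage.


Formula: Casting Yield = (W_good / W_total) * 100
Yield = (452 kg / 523 kg) * 100 = 86.4245%

Answer: 86.4245%


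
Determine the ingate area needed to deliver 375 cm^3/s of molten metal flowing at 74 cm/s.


Formula: A_ingate = Q / v  (continuity equation)
A = 375 cm^3/s / 74 cm/s = 5.0676 cm^2

Answer: 5.0676 cm^2


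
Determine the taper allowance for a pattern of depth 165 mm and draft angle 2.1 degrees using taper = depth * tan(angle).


Formula: taper = depth * tan(draft_angle)
tan(2.1 deg) = 0.0366683
taper = 165 mm * 0.0366683 = 6.0503 mm

6.0503 mm


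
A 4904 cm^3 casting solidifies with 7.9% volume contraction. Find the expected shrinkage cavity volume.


Formula: V_shrink = V_casting * shrinkage_pct / 100
V_shrink = 4904 cm^3 * 7.9 / 100 = 387.4160 cm^3

Answer: 387.4160 cm^3


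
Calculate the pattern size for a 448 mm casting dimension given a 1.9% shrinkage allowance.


Formula: L_pattern = L_casting * (1 + shrinkage_rate/100)
Shrinkage factor = 1 + 1.9/100 = 1.019
L_pattern = 448 mm * 1.019 = 456.5120 mm

Answer: 456.5120 mm


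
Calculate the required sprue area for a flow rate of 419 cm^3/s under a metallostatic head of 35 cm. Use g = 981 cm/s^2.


Formula: v = sqrt(2*g*h), A = Q/v
Velocity: v = sqrt(2 * 981 * 35) = sqrt(68670) = 262.0496 cm/s
Sprue area: A = Q / v = 419 / 262.0496 = 1.5989 cm^2

1.5989 cm^2


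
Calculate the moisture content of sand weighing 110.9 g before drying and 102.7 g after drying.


Formula: MC = (W_wet - W_dry) / W_wet * 100
Water mass = 110.9 - 102.7 = 8.2 g
MC = 8.2 / 110.9 * 100 = 7.3940%

7.3940%


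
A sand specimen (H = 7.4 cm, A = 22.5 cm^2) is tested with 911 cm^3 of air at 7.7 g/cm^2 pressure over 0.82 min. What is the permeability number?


Formula: Permeability Number P = (V * H) / (p * A * t)
Numerator: V * H = 911 * 7.4 = 6741.4
Denominator: p * A * t = 7.7 * 22.5 * 0.82 = 142.065
P = 6741.4 / 142.065 = 47.4529

Answer: 47.4529


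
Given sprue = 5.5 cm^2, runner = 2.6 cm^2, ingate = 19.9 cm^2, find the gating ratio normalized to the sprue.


Sprue:Runner:Ingate = 1 : 2.6/5.5 : 19.9/5.5 = 1:0.47:3.62

Final answer: 1:0.47:3.62


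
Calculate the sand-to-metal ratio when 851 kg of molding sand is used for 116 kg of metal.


Formula: Sand-to-Metal Ratio = W_sand / W_metal
Ratio = 851 kg / 116 kg = 7.3362


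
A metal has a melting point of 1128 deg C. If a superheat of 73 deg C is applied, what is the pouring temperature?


Formula: T_pour = T_melt + Superheat
T_pour = 1128 + 73 = 1201 deg C

1201 deg C


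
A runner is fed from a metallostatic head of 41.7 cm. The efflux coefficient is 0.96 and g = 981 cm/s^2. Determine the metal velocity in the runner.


Formula: v = Cd * sqrt(2 * g * h)  (Torricelli with discharge coefficient)
2*g*h = 2 * 981 * 41.7 = 81815.4 cm^2/s^2
sqrt(81815.4) = 286.03391 cm/s
v = 0.96 * 286.03391 = 274.5926 cm/s

Final answer: 274.5926 cm/s


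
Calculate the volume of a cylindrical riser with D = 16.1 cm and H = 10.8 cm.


Formula: V = pi * (D/2)^2 * H  (cylinder volume)
Radius = D/2 = 16.1/2 = 8.05 cm
V = pi * 8.05^2 * 10.8 = 2198.6970 cm^3

2198.6970 cm^3


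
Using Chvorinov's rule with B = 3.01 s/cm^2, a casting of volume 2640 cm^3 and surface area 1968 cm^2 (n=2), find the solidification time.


Formula: t_s = B * (V/A)^n  (Chvorinov's rule, n=2)
Modulus M = V/A = 2640/1968 = 1.341463 cm
M^2 = 1.341463^2 = 1.799523 cm^2
t_s = 3.01 * 1.799523 = 5.4166 s

5.4166 s


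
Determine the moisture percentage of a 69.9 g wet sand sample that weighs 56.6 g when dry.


Formula: MC = (W_wet - W_dry) / W_wet * 100
Water mass = 69.9 - 56.6 = 13.3 g
MC = 13.3 / 69.9 * 100 = 19.0272%

19.0272%


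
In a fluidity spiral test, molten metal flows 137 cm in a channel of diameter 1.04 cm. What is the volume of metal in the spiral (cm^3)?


Formula: V = pi * (d/2)^2 * L  (cylinder volume)
Radius = 1.04/2 = 0.52 cm
V = pi * 0.52^2 * 137 = 116.3797 cm^3

Final answer: 116.3797 cm^3


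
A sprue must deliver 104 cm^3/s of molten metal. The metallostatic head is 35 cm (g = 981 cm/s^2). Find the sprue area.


Formula: v = sqrt(2*g*h), A = Q/v
Velocity: v = sqrt(2 * 981 * 35) = sqrt(68670) = 262.0496 cm/s
Sprue area: A = Q / v = 104 / 262.0496 = 0.3969 cm^2

Answer: 0.3969 cm^2


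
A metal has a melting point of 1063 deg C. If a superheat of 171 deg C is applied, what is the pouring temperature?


Formula: T_pour = T_melt + Superheat
T_pour = 1063 + 171 = 1234 deg C

Answer: 1234 deg C


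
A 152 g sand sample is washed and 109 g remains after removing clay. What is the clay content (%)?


Formula: Clay% = (W_total - W_washed) / W_total * 100
Clay mass = 152 - 109 = 43 g
Clay% = 43 / 152 * 100 = 28.2895%

Final answer: 28.2895%


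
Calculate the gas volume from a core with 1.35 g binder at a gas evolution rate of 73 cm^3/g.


Formula: V_gas = W_binder * gas_evolution_rate
V = 1.35 g * 73 cm^3/g = 98.5500 cm^3

Final answer: 98.5500 cm^3


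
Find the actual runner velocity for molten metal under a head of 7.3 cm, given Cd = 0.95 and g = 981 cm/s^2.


Formula: v = Cd * sqrt(2 * g * h)  (Torricelli with discharge coefficient)
2*g*h = 2 * 981 * 7.3 = 14322.6 cm^2/s^2
sqrt(14322.6) = 119.67707 cm/s
v = 0.95 * 119.67707 = 113.6932 cm/s

Answer: 113.6932 cm/s


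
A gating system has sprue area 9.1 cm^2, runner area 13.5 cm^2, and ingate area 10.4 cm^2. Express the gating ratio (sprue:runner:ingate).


Sprue:Runner:Ingate = 1 : 13.5/9.1 : 10.4/9.1 = 1:1.48:1.14

Final answer: 1:1.48:1.14


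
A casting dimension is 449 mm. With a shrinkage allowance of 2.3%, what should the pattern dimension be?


Formula: L_pattern = L_casting * (1 + shrinkage_rate/100)
Shrinkage factor = 1 + 2.3/100 = 1.023
L_pattern = 449 mm * 1.023 = 459.3270 mm

459.3270 mm


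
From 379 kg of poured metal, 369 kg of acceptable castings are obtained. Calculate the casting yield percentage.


Formula: Casting Yield = (W_good / W_total) * 100
Yield = (369 kg / 379 kg) * 100 = 97.3615%

Final answer: 97.3615%


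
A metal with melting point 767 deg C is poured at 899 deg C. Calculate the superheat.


Formula: Superheat = T_pour - T_melt
Superheat = 899 - 767 = 132 deg C

Final answer: 132 deg C


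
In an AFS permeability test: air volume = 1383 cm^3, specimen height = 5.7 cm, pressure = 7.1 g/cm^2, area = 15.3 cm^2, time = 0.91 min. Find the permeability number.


Formula: Permeability Number P = (V * H) / (p * A * t)
Numerator: V * H = 1383 * 5.7 = 7883.1
Denominator: p * A * t = 7.1 * 15.3 * 0.91 = 98.8533
P = 7883.1 / 98.8533 = 79.7454


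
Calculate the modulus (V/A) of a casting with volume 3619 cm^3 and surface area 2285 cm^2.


Formula: Casting Modulus M = V / A
M = 3619 cm^3 / 2285 cm^2 = 1.5838 cm

Final answer: 1.5838 cm


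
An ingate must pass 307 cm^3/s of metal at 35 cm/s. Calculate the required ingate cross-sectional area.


Formula: A_ingate = Q / v  (continuity equation)
A = 307 cm^3/s / 35 cm/s = 8.7714 cm^2

Answer: 8.7714 cm^2


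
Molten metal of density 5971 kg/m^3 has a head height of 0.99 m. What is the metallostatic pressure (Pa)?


Formula: P = rho * g * h
rho * g = 5971 * 9.81 = 58575.51 N/m^3
P = 58575.51 * 0.99 = 57989.7549 Pa

Final answer: 57989.7549 Pa


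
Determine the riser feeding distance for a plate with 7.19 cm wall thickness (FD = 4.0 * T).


Formula: FD = 4.0 * T  (riser feeding-distance rule)
FD = 4.0 * 7.19 cm = 28.7600 cm

Final answer: 28.7600 cm


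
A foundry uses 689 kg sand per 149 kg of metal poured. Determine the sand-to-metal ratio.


Formula: Sand-to-Metal Ratio = W_sand / W_metal
Ratio = 689 kg / 149 kg = 4.6242


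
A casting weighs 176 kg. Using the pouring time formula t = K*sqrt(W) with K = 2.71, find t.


Formula: t = K * sqrt(W)
sqrt(W) = sqrt(176) = 13.26650
t = 2.71 * 13.26650 = 35.9522 s

35.9522 s


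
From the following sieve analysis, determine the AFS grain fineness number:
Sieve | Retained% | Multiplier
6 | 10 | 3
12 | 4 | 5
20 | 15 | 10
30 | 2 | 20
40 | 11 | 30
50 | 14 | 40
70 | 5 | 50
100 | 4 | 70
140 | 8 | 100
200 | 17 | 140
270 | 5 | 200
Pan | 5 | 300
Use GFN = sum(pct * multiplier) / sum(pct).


Formula: GFN = sum(pct * multiplier) / sum(pct)
sum(pct * multiplier) = 7340
sum(pct) = 100
GFN = 7340 / 100 = 73.40

Final answer: 73.40


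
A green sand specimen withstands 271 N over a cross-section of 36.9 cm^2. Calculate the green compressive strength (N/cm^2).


Formula: Compressive Strength = Force / Area
Strength = 271 N / 36.9 cm^2 = 7.3442 N/cm^2

Answer: 7.3442 N/cm^2


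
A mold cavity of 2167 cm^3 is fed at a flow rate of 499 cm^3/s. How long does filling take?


Formula: t_fill = V_mold / Q_flow
t = 2167 cm^3 / 499 cm^3/s = 4.3427 s


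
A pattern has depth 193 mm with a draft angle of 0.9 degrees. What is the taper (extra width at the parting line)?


Formula: taper = depth * tan(draft_angle)
tan(0.9 deg) = 0.0157093
taper = 193 mm * 0.0157093 = 3.0319 mm


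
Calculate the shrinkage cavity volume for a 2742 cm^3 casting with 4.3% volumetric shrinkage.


Formula: V_shrink = V_casting * shrinkage_pct / 100
V_shrink = 2742 cm^3 * 4.3 / 100 = 117.9060 cm^3


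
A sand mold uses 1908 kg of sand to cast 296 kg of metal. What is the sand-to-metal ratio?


Formula: Sand-to-Metal Ratio = W_sand / W_metal
Ratio = 1908 kg / 296 kg = 6.4459

6.4459


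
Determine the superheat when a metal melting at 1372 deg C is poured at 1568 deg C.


Formula: Superheat = T_pour - T_melt
Superheat = 1568 - 1372 = 196 deg C

Final answer: 196 deg C


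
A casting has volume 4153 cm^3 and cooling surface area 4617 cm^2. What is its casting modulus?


Formula: Casting Modulus M = V / A
M = 4153 cm^3 / 4617 cm^2 = 0.8995 cm

0.8995 cm


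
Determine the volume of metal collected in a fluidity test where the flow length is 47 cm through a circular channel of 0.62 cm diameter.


Formula: V = pi * (d/2)^2 * L  (cylinder volume)
Radius = 0.62/2 = 0.31 cm
V = pi * 0.31^2 * 47 = 14.1896 cm^3


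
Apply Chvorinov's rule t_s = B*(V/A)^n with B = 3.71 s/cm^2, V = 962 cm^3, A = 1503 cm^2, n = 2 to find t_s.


Formula: t_s = B * (V/A)^n  (Chvorinov's rule, n=2)
Modulus M = V/A = 962/1503 = 0.640053 cm
M^2 = 0.640053^2 = 0.409668 cm^2
t_s = 3.71 * 0.409668 = 1.5199 s


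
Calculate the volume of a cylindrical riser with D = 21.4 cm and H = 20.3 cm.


Formula: V = pi * (D/2)^2 * H  (cylinder volume)
Radius = D/2 = 21.4/2 = 10.7 cm
V = pi * 10.7^2 * 20.3 = 7301.5231 cm^3

7301.5231 cm^3


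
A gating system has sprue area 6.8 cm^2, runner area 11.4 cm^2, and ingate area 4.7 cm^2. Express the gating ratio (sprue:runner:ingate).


Sprue:Runner:Ingate = 1 : 11.4/6.8 : 4.7/6.8 = 1:1.68:0.69

Final answer: 1:1.68:0.69


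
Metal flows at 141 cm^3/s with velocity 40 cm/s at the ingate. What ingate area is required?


Formula: A_ingate = Q / v  (continuity equation)
A = 141 cm^3/s / 40 cm/s = 3.5250 cm^2


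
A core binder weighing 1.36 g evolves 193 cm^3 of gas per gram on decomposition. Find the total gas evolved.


Formula: V_gas = W_binder * gas_evolution_rate
V = 1.36 g * 193 cm^3/g = 262.4800 cm^3

262.4800 cm^3


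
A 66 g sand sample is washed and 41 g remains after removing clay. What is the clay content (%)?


Formula: Clay% = (W_total - W_washed) / W_total * 100
Clay mass = 66 - 41 = 25 g
Clay% = 25 / 66 * 100 = 37.8788%

Final answer: 37.8788%


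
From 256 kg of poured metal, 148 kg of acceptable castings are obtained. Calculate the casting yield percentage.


Formula: Casting Yield = (W_good / W_total) * 100
Yield = (148 kg / 256 kg) * 100 = 57.8125%


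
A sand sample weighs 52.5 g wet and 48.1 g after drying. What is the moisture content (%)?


Formula: MC = (W_wet - W_dry) / W_wet * 100
Water mass = 52.5 - 48.1 = 4.4 g
MC = 4.4 / 52.5 * 100 = 8.3810%

Answer: 8.3810%


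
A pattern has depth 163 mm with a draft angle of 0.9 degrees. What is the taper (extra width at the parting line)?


Formula: taper = depth * tan(draft_angle)
tan(0.9 deg) = 0.0157093
taper = 163 mm * 0.0157093 = 2.5606 mm

Answer: 2.5606 mm


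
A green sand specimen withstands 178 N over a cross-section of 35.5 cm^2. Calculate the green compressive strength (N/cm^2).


Formula: Compressive Strength = Force / Area
Strength = 178 N / 35.5 cm^2 = 5.0141 N/cm^2

Final answer: 5.0141 N/cm^2


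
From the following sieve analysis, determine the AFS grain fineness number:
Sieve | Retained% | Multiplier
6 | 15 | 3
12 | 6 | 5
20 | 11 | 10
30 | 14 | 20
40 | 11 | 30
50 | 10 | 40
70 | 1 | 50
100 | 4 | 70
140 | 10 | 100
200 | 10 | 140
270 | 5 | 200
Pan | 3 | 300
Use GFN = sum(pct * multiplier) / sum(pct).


Formula: GFN = sum(pct * multiplier) / sum(pct)
sum(pct * multiplier) = 5825
sum(pct) = 100
GFN = 5825 / 100 = 58.25


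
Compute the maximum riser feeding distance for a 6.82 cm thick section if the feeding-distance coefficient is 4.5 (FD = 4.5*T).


Formula: FD = 4.5 * T  (riser feeding-distance rule)
FD = 4.5 * 6.82 cm = 30.6900 cm

30.6900 cm


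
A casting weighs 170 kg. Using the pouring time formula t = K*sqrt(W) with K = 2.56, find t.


Formula: t = K * sqrt(W)
sqrt(W) = sqrt(170) = 13.03840
t = 2.56 * 13.03840 = 33.3783 s

Final answer: 33.3783 s


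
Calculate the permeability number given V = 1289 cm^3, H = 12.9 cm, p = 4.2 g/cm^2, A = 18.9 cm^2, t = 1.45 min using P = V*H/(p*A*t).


Formula: Permeability Number P = (V * H) / (p * A * t)
Numerator: V * H = 1289 * 12.9 = 16628.1
Denominator: p * A * t = 4.2 * 18.9 * 1.45 = 115.101
P = 16628.1 / 115.101 = 144.4653

Answer: 144.4653


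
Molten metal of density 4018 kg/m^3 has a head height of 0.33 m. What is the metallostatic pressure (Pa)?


Formula: P = rho * g * h
rho * g = 4018 * 9.81 = 39416.58 N/m^3
P = 39416.58 * 0.33 = 13007.4714 Pa

13007.4714 Pa


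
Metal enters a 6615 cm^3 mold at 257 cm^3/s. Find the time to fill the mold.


Formula: t_fill = V_mold / Q_flow
t = 6615 cm^3 / 257 cm^3/s = 25.7393 s

25.7393 s


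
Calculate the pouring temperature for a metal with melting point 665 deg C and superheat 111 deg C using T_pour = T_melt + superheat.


Formula: T_pour = T_melt + Superheat
T_pour = 665 + 111 = 776 deg C

Answer: 776 deg C


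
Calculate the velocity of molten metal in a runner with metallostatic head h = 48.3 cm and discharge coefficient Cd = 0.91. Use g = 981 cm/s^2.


Formula: v = Cd * sqrt(2 * g * h)  (Torricelli with discharge coefficient)
2*g*h = 2 * 981 * 48.3 = 94764.6 cm^2/s^2
sqrt(94764.6) = 307.83859 cm/s
v = 0.91 * 307.83859 = 280.1331 cm/s

Answer: 280.1331 cm/s


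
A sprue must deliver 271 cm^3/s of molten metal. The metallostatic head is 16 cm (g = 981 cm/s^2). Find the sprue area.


Formula: v = sqrt(2*g*h), A = Q/v
Velocity: v = sqrt(2 * 981 * 16) = sqrt(31392) = 177.1779 cm/s
Sprue area: A = Q / v = 271 / 177.1779 = 1.5295 cm^2

Answer: 1.5295 cm^2


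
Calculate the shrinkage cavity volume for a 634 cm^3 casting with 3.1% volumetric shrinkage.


Formula: V_shrink = V_casting * shrinkage_pct / 100
V_shrink = 634 cm^3 * 3.1 / 100 = 19.6540 cm^3

19.6540 cm^3


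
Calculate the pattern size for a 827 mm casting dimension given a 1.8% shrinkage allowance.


Formula: L_pattern = L_casting * (1 + shrinkage_rate/100)
Shrinkage factor = 1 + 1.8/100 = 1.018
L_pattern = 827 mm * 1.018 = 841.8860 mm


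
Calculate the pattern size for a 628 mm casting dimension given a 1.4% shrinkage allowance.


Formula: L_pattern = L_casting * (1 + shrinkage_rate/100)
Shrinkage factor = 1 + 1.4/100 = 1.014
L_pattern = 628 mm * 1.014 = 636.7920 mm

Answer: 636.7920 mm


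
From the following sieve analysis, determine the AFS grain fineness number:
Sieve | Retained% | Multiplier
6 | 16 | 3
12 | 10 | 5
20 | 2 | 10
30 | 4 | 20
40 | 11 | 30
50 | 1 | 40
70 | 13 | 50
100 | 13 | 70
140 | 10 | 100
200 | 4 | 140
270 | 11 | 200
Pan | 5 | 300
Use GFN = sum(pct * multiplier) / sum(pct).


Formula: GFN = sum(pct * multiplier) / sum(pct)
sum(pct * multiplier) = 7388
sum(pct) = 100
GFN = 7388 / 100 = 73.88

Answer: 73.88


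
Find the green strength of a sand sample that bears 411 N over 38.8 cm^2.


Formula: Compressive Strength = Force / Area
Strength = 411 N / 38.8 cm^2 = 10.5928 N/cm^2


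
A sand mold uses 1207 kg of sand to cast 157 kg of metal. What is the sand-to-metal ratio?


Formula: Sand-to-Metal Ratio = W_sand / W_metal
Ratio = 1207 kg / 157 kg = 7.6879

Answer: 7.6879


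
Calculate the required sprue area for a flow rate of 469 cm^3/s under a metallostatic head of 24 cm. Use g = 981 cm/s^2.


Formula: v = sqrt(2*g*h), A = Q/v
Velocity: v = sqrt(2 * 981 * 24) = sqrt(47088) = 216.9977 cm/s
Sprue area: A = Q / v = 469 / 216.9977 = 2.1613 cm^2

Answer: 2.1613 cm^2


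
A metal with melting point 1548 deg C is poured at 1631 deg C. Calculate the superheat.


Formula: Superheat = T_pour - T_melt
Superheat = 1631 - 1548 = 83 deg C

Final answer: 83 deg C


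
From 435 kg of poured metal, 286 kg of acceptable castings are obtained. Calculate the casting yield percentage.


Formula: Casting Yield = (W_good / W_total) * 100
Yield = (286 kg / 435 kg) * 100 = 65.7471%

Answer: 65.7471%


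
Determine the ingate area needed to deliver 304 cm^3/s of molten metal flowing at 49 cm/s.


Formula: A_ingate = Q / v  (continuity equation)
A = 304 cm^3/s / 49 cm/s = 6.2041 cm^2


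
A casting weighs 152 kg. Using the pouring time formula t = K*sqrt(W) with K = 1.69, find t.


Formula: t = K * sqrt(W)
sqrt(W) = sqrt(152) = 12.32883
t = 1.69 * 12.32883 = 20.8357 s


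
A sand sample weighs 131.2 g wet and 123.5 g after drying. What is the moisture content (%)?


Formula: MC = (W_wet - W_dry) / W_wet * 100
Water mass = 131.2 - 123.5 = 7.7 g
MC = 7.7 / 131.2 * 100 = 5.8689%

Final answer: 5.8689%


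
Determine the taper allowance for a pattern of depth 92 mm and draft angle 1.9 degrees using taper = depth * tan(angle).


Formula: taper = depth * tan(draft_angle)
tan(1.9 deg) = 0.0331734
taper = 92 mm * 0.0331734 = 3.0520 mm

3.0520 mm


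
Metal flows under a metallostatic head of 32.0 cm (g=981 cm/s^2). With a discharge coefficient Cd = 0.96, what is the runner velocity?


Formula: v = Cd * sqrt(2 * g * h)  (Torricelli with discharge coefficient)
2*g*h = 2 * 981 * 32.0 = 62784.0 cm^2/s^2
sqrt(62784.0) = 250.56736 cm/s
v = 0.96 * 250.56736 = 240.5447 cm/s

Final answer: 240.5447 cm/s


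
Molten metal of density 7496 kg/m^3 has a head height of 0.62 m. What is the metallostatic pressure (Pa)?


Formula: P = rho * g * h
rho * g = 7496 * 9.81 = 73535.76 N/m^3
P = 73535.76 * 0.62 = 45592.1712 Pa

Answer: 45592.1712 Pa


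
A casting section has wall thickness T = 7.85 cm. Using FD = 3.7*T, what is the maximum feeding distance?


Formula: FD = 3.7 * T  (riser feeding-distance rule)
FD = 3.7 * 7.85 cm = 29.0450 cm


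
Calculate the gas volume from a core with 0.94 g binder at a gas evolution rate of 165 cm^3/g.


Formula: V_gas = W_binder * gas_evolution_rate
V = 0.94 g * 165 cm^3/g = 155.1000 cm^3

155.1000 cm^3


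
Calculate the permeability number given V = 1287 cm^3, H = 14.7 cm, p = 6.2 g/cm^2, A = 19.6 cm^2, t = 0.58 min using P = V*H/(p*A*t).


Formula: Permeability Number P = (V * H) / (p * A * t)
Numerator: V * H = 1287 * 14.7 = 18918.9
Denominator: p * A * t = 6.2 * 19.6 * 0.58 = 70.4816
P = 18918.9 / 70.4816 = 268.4232

Final answer: 268.4232


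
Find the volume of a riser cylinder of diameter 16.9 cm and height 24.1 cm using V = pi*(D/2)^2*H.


Formula: V = pi * (D/2)^2 * H  (cylinder volume)
Radius = D/2 = 16.9/2 = 8.45 cm
V = pi * 8.45^2 * 24.1 = 5406.0534 cm^3


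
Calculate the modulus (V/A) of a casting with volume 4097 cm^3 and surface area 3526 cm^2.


Formula: Casting Modulus M = V / A
M = 4097 cm^3 / 3526 cm^2 = 1.1619 cm

1.1619 cm


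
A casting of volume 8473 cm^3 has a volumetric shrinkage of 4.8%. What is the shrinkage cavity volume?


Formula: V_shrink = V_casting * shrinkage_pct / 100
V_shrink = 8473 cm^3 * 4.8 / 100 = 406.7040 cm^3


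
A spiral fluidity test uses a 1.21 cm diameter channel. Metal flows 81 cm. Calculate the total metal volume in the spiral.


Formula: V = pi * (d/2)^2 * L  (cylinder volume)
Radius = 1.21/2 = 0.605 cm
V = pi * 0.605^2 * 81 = 93.1420 cm^3

93.1420 cm^3


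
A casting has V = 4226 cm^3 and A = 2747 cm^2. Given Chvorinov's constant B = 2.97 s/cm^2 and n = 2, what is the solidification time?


Formula: t_s = B * (V/A)^n  (Chvorinov's rule, n=2)
Modulus M = V/A = 4226/2747 = 1.538406 cm
M^2 = 1.538406^2 = 2.366693 cm^2
t_s = 2.97 * 2.366693 = 7.0291 s


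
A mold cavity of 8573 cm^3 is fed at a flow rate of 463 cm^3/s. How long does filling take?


Formula: t_fill = V_mold / Q_flow
t = 8573 cm^3 / 463 cm^3/s = 18.5162 s


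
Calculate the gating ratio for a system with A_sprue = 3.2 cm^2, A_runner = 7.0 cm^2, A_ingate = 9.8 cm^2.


Sprue:Runner:Ingate = 1 : 7.0/3.2 : 9.8/3.2 = 1:2.19:3.06

Answer: 1:2.19:3.06


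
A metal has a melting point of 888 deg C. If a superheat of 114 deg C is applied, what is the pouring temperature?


Formula: T_pour = T_melt + Superheat
T_pour = 888 + 114 = 1002 deg C


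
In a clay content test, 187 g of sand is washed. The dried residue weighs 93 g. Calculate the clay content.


Formula: Clay% = (W_total - W_washed) / W_total * 100
Clay mass = 187 - 93 = 94 g
Clay% = 94 / 187 * 100 = 50.2674%

50.2674%


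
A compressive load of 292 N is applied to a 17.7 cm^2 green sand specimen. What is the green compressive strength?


Formula: Compressive Strength = Force / Area
Strength = 292 N / 17.7 cm^2 = 16.4972 N/cm^2

Answer: 16.4972 N/cm^2


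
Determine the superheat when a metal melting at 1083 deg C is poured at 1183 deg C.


Formula: Superheat = T_pour - T_melt
Superheat = 1183 - 1083 = 100 deg C


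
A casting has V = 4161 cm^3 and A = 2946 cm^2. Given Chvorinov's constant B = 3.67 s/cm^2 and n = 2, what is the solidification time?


Formula: t_s = B * (V/A)^n  (Chvorinov's rule, n=2)
Modulus M = V/A = 4161/2946 = 1.412424 cm
M^2 = 1.412424^2 = 1.994942 cm^2
t_s = 3.67 * 1.994942 = 7.3214 s

7.3214 s


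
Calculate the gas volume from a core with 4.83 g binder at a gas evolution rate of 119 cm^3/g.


Formula: V_gas = W_binder * gas_evolution_rate
V = 4.83 g * 119 cm^3/g = 574.7700 cm^3


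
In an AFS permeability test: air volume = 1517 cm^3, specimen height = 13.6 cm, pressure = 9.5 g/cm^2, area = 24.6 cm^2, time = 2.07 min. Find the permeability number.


Formula: Permeability Number P = (V * H) / (p * A * t)
Numerator: V * H = 1517 * 13.6 = 20631.2
Denominator: p * A * t = 9.5 * 24.6 * 2.07 = 483.759
P = 20631.2 / 483.759 = 42.6477

Final answer: 42.6477


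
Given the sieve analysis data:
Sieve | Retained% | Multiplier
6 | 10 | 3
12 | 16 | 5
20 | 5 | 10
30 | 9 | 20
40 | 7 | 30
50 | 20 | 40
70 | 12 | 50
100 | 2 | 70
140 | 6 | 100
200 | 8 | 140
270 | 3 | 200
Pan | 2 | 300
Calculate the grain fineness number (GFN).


Formula: GFN = sum(pct * multiplier) / sum(pct)
sum(pct * multiplier) = 5010
sum(pct) = 100
GFN = 5010 / 100 = 50.10

Answer: 50.10


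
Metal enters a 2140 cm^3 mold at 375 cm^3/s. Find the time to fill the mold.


Formula: t_fill = V_mold / Q_flow
t = 2140 cm^3 / 375 cm^3/s = 5.7067 s

5.7067 s


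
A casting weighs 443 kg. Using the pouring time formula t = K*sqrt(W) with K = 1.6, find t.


Formula: t = K * sqrt(W)
sqrt(W) = sqrt(443) = 21.04757
t = 1.6 * 21.04757 = 33.6761 s


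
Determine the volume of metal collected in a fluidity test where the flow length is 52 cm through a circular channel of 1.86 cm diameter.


Formula: V = pi * (d/2)^2 * L  (cylinder volume)
Radius = 1.86/2 = 0.93 cm
V = pi * 0.93^2 * 52 = 141.2925 cm^3

Answer: 141.2925 cm^3


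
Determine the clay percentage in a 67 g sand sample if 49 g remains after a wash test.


Formula: Clay% = (W_total - W_washed) / W_total * 100
Clay mass = 67 - 49 = 18 g
Clay% = 18 / 67 * 100 = 26.8657%


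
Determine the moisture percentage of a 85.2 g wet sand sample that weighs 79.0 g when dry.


Formula: MC = (W_wet - W_dry) / W_wet * 100
Water mass = 85.2 - 79.0 = 6.2 g
MC = 6.2 / 85.2 * 100 = 7.2770%

Answer: 7.2770%


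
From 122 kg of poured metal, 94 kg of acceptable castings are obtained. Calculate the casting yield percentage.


Formula: Casting Yield = (W_good / W_total) * 100
Yield = (94 kg / 122 kg) * 100 = 77.0492%

Answer: 77.0492%


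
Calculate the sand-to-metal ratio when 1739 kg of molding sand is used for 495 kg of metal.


Formula: Sand-to-Metal Ratio = W_sand / W_metal
Ratio = 1739 kg / 495 kg = 3.5131

3.5131


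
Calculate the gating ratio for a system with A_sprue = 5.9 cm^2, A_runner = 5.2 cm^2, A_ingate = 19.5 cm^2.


Sprue:Runner:Ingate = 1 : 5.2/5.9 : 19.5/5.9 = 1:0.88:3.31

Answer: 1:0.88:3.31


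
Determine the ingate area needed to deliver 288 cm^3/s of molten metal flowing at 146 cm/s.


Formula: A_ingate = Q / v  (continuity equation)
A = 288 cm^3/s / 146 cm/s = 1.9726 cm^2

Answer: 1.9726 cm^2


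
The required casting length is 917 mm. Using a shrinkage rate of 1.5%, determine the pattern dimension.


Formula: L_pattern = L_casting * (1 + shrinkage_rate/100)
Shrinkage factor = 1 + 1.5/100 = 1.015
L_pattern = 917 mm * 1.015 = 930.7550 mm

Answer: 930.7550 mm


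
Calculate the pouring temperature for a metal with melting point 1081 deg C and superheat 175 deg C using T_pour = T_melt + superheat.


Formula: T_pour = T_melt + Superheat
T_pour = 1081 + 175 = 1256 deg C

Final answer: 1256 deg C


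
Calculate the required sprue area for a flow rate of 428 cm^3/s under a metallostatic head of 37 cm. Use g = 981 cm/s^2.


Formula: v = sqrt(2*g*h), A = Q/v
Velocity: v = sqrt(2 * 981 * 37) = sqrt(72594) = 269.4327 cm/s
Sprue area: A = Q / v = 428 / 269.4327 = 1.5885 cm^2

1.5885 cm^2


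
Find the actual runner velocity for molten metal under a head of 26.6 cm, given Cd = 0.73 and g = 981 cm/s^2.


Formula: v = Cd * sqrt(2 * g * h)  (Torricelli with discharge coefficient)
2*g*h = 2 * 981 * 26.6 = 52189.2 cm^2/s^2
sqrt(52189.2) = 228.44956 cm/s
v = 0.73 * 228.44956 = 166.7682 cm/s

166.7682 cm/s


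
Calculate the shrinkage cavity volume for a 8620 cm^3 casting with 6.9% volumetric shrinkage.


Formula: V_shrink = V_casting * shrinkage_pct / 100
V_shrink = 8620 cm^3 * 6.9 / 100 = 594.7800 cm^3

Answer: 594.7800 cm^3


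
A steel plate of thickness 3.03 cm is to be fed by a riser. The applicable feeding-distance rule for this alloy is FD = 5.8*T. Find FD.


Formula: FD = 5.8 * T  (riser feeding-distance rule)
FD = 5.8 * 3.03 cm = 17.5740 cm

Answer: 17.5740 cm


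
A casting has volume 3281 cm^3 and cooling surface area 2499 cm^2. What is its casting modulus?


Formula: Casting Modulus M = V / A
M = 3281 cm^3 / 2499 cm^2 = 1.3129 cm

Final answer: 1.3129 cm


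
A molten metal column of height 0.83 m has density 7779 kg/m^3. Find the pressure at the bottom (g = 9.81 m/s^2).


Formula: P = rho * g * h
rho * g = 7779 * 9.81 = 76311.99 N/m^3
P = 76311.99 * 0.83 = 63338.9517 Pa

63338.9517 Pa


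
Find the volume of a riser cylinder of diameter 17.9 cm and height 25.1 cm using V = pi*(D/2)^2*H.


Formula: V = pi * (D/2)^2 * H  (cylinder volume)
Radius = D/2 = 17.9/2 = 8.95 cm
V = pi * 8.95^2 * 25.1 = 6316.4006 cm^3


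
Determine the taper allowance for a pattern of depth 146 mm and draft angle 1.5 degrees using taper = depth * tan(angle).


Formula: taper = depth * tan(draft_angle)
tan(1.5 deg) = 0.0261859
taper = 146 mm * 0.0261859 = 3.8231 mm

3.8231 mm


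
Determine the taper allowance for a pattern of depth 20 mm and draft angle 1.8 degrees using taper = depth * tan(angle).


Formula: taper = depth * tan(draft_angle)
tan(1.8 deg) = 0.0314263
taper = 20 mm * 0.0314263 = 0.6285 mm


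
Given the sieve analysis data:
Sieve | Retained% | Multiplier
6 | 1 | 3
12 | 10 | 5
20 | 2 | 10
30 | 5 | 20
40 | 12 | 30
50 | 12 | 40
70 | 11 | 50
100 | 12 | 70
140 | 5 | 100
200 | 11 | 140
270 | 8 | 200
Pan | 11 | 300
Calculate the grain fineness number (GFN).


Formula: GFN = sum(pct * multiplier) / sum(pct)
sum(pct * multiplier) = 9343
sum(pct) = 100
GFN = 9343 / 100 = 93.43

Final answer: 93.43


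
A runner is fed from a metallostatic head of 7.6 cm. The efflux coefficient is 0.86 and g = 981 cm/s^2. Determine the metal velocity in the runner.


Formula: v = Cd * sqrt(2 * g * h)  (Torricelli with discharge coefficient)
2*g*h = 2 * 981 * 7.6 = 14911.2 cm^2/s^2
sqrt(14911.2) = 122.11142 cm/s
v = 0.86 * 122.11142 = 105.0158 cm/s

105.0158 cm/s


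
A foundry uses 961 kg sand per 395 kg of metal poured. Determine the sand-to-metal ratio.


Formula: Sand-to-Metal Ratio = W_sand / W_metal
Ratio = 961 kg / 395 kg = 2.4329

2.4329


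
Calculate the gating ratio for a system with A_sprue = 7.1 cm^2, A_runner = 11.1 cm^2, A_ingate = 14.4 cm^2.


Sprue:Runner:Ingate = 1 : 11.1/7.1 : 14.4/7.1 = 1:1.56:2.03


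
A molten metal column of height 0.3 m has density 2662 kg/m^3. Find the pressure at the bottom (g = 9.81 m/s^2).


Formula: P = rho * g * h
rho * g = 2662 * 9.81 = 26114.22 N/m^3
P = 26114.22 * 0.3 = 7834.2660 Pa

Final answer: 7834.2660 Pa


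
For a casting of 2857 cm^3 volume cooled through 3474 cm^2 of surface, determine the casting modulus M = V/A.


Formula: Casting Modulus M = V / A
M = 2857 cm^3 / 3474 cm^2 = 0.8224 cm

Final answer: 0.8224 cm


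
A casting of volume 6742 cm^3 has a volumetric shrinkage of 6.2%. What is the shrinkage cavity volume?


Formula: V_shrink = V_casting * shrinkage_pct / 100
V_shrink = 6742 cm^3 * 6.2 / 100 = 418.0040 cm^3

Final answer: 418.0040 cm^3


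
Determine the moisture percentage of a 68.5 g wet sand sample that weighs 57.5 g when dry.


Formula: MC = (W_wet - W_dry) / W_wet * 100
Water mass = 68.5 - 57.5 = 11.0 g
MC = 11.0 / 68.5 * 100 = 16.0584%

Final answer: 16.0584%


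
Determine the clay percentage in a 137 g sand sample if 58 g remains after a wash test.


Formula: Clay% = (W_total - W_washed) / W_total * 100
Clay mass = 137 - 58 = 79 g
Clay% = 79 / 137 * 100 = 57.6642%

57.6642%
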